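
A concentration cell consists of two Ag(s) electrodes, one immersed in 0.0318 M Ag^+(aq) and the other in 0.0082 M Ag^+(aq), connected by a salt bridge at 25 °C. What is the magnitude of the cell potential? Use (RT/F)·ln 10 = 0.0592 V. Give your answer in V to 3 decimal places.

0.035 V

For a concentration cell E°cell = 0, since both electrodes use the same couple.
The compartment with the higher Ag^+(aq) concentration (0.0318 M) acts as the cathode; ions are reduced there and produced at the dilute (0.0082 M) anode.
With n = 1, Ecell = −(0.0592/1)·log([dilute]/[conc]) = −(0.0592/1)·log(0.0082/0.0318) = +0.035 V.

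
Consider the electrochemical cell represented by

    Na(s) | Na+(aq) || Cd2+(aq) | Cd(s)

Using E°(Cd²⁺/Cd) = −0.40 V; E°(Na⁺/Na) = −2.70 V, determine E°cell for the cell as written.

+2.30 V

By convention the left-hand electrode in cell notation is the anode (oxidation) and the right-hand electrode is the cathode (reduction).
E°cell = E°(right) − E°(left) = −0.40 − (−2.70) = +2.30 V.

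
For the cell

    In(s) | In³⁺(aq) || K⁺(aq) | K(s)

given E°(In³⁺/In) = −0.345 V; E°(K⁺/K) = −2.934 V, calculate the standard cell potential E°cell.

By convention the left-hand electrode in cell notation is the anode (oxidation) and the right-hand electrode is the cathode (reduction).
E°cell = E°(right) − E°(left) = −2.934 − (−0.345) = −2.589 V.
The negative sign shows that, as written, the cell would require an external voltage to drive the reaction.

−2.589 V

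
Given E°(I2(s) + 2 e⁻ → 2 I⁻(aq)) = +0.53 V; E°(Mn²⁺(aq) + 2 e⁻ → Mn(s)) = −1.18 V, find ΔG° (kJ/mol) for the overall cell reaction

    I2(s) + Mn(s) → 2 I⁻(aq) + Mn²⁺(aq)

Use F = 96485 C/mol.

−330 kJ/mol

In the reaction as written I2(s) is reduced, so the I₂/I⁻ couple is the cathode and Mn²⁺/Mn is the anode.
E°cell = +0.53 − (−1.18) = +1.71 V; balancing electrons gives n = 2.
ΔG° = −nFE°cell = −(2)(96485)(+1.71) J/mol = −330 kJ/mol.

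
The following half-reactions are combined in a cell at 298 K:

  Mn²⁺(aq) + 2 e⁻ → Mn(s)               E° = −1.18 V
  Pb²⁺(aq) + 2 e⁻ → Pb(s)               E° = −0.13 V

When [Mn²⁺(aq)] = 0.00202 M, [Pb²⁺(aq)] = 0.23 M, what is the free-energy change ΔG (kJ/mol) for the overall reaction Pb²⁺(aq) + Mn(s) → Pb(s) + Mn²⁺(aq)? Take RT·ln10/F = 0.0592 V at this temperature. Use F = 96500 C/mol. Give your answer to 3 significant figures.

−214 kJ/mol

With Pb²⁺/Pb reduced at the cathode, E°cell = −0.13 − (−1.18) = +1.05 V and n = 2.
Q = [Mn²⁺(aq)] / [Pb²⁺(aq)] = 0.00878, so log Q = −2.056 and E = +1.05 − (0.0592/2)(−2.056) = +1.1109 V.
Finally ΔG = −nFE = −(2)(96500 C/mol)(+1.1109 V) = −214 kJ/mol.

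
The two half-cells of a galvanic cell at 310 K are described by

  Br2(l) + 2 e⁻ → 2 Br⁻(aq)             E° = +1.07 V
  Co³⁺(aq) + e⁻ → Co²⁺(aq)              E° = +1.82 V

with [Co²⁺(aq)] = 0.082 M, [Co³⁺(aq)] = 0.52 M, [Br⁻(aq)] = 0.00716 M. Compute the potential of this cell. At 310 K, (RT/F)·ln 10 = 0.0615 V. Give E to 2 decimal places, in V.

The Co³⁺/Co²⁺ couple has the more positive E°, so it is the cathode; Br₂/Br⁻ is the anode.
The standard potential is +1.82 − (+1.07) = +0.75 V and the balanced reaction transfers n = 2 electrons.
The balanced reaction is 2 Co³⁺(aq) + 2 Br⁻(aq) → 2 Co²⁺(aq) + Br2(l), so Q = [Co²⁺(aq)]^2 / ([Co³⁺(aq)]^2·[Br⁻(aq)]^2) = 485 and log Q = 2.686.
E = E° − (0.0615/n)·log Q = +0.75 − (0.0615/2)(2.686) = +0.67 V.

+0.67 V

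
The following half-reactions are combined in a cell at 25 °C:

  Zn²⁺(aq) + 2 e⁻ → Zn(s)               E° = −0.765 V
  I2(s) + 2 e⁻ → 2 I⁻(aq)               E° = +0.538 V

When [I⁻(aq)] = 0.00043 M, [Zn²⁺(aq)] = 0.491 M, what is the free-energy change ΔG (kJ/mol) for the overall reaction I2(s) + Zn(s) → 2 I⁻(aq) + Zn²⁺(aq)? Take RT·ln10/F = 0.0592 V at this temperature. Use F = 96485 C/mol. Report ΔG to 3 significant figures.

With I₂/I⁻ reduced at the cathode, E°cell = +0.538 − (−0.765) = +1.303 V and n = 2.
Here Q = [I⁻(aq)]^2·[Zn²⁺(aq)] = 9.08×10^−8 (log Q = −7.042), giving E = +1.303 − (0.0592/2)·(−7.042) = +1.5114 V.
Finally ΔG = −nFE = −(2)(96485 C/mol)(+1.5114 V) = −292 kJ/mol.

−292 kJ/mol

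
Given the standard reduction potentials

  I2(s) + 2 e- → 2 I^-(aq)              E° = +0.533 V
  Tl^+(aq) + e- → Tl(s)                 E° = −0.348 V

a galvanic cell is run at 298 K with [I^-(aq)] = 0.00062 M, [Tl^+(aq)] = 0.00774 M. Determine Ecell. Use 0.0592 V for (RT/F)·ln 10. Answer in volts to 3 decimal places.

+1.196 V

I₂/I⁻ is reduced (cathode, E° = +0.533 V) and Tl⁺/Tl is oxidized (anode).
E°cell = E°cat − E°an = +0.533 − (−0.348) = +0.881 V; n = 2.
The balanced reaction is I2(s) + 2 Tl(s) → 2 I^-(aq) + 2 Tl^+(aq), so Q = [I^-(aq)]^2·[Tl^+(aq)]^2 = 2.3×10^−11 and log Q = −10.638.
E = E° − (0.0592/n)·log Q = +0.881 − (0.0592/2)(−10.638) = +1.196 V.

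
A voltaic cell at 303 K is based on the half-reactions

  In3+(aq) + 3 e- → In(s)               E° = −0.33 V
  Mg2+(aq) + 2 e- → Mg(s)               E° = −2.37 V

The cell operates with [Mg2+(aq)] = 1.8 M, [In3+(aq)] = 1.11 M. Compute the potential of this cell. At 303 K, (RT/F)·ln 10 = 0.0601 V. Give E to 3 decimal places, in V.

+2.033 V

Since E°(In³⁺/In) > E°(Mg²⁺/Mg), In³⁺/In serves as the cathode.
E°cell = −0.33 − (−2.37) = +2.04 V, with n = 6 electrons transferred.
The balanced reaction is 2 In3+(aq) + 3 Mg(s) → 2 In(s) + 3 Mg2+(aq), so Q = [Mg2+(aq)]^3 / [In3+(aq)]^2 = 4.73 and log Q = 0.675.
By the Nernst equation, E = +2.04 − (0.0601/6)·(0.675) = +2.033 V.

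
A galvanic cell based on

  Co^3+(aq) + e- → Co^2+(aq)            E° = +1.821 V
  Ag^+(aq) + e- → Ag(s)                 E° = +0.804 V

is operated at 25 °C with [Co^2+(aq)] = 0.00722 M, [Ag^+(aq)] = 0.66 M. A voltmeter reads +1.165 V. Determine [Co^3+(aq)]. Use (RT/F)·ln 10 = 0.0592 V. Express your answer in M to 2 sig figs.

1.5 M

Co³⁺/Co²⁺ is the cathode (higher E°); E°cell = +1.821 − (+0.804) = +1.017 V with n = 1.
Rearranging E = E° − (0.0592/n)·log Q gives log Q = 1(+1.017 − (+1.165))/0.0592 = −2.500.
Balancing electrons gives Co^3+(aq) + Ag(s) → Co^2+(aq) + Ag^+(aq); thus Q = ([Co^2+(aq)]·[Ag^+(aq)]) / [Co^3+(aq)].
Isolating [Co^3+(aq)] in Q = 10^{−2.500} yields log [Co^3+(aq)] = 0.178, i.e. 1.5 M.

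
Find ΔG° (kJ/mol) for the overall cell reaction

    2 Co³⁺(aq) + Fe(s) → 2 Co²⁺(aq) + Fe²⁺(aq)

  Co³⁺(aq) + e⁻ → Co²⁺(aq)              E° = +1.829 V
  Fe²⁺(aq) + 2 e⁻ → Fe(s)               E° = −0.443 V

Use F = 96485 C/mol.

In the reaction as written Co³⁺(aq) is reduced, so the Co³⁺/Co²⁺ couple is the cathode and Fe²⁺/Fe is the anode.
E°cell = +1.829 − (−0.443) = +2.272 V; balancing electrons gives n = 2.
ΔG° = −nFE°cell = −(2)(96485)(+2.272) J/mol = −438 kJ/mol.

−438 kJ/mol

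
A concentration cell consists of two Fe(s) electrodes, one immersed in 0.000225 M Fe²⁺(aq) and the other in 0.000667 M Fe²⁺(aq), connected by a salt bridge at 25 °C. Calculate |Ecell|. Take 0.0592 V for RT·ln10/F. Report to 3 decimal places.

For a concentration cell E°cell = 0, since both electrodes use the same couple.
The compartment with the higher Fe²⁺(aq) concentration (0.000667 M) acts as the cathode; ions are reduced there and produced at the dilute (0.000225 M) anode.
With n = 2, Ecell = −(0.0592/2)·log([dilute]/[conc]) = −(0.0592/2)·log(0.000225/0.000667) = +0.014 V.

0.014 V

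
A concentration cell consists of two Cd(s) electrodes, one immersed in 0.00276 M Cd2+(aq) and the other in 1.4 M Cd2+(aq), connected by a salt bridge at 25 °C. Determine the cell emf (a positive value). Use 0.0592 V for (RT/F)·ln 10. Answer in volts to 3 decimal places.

0.080 V

For a concentration cell E°cell = 0, since both electrodes use the same couple.
The compartment with the higher Cd2+(aq) concentration (1.4 M) acts as the cathode; ions are reduced there and produced at the dilute (0.00276 M) anode.
With n = 2, Ecell = −(0.0592/2)·log([dilute]/[conc]) = −(0.0592/2)·log(0.00276/1.4) = +0.080 V.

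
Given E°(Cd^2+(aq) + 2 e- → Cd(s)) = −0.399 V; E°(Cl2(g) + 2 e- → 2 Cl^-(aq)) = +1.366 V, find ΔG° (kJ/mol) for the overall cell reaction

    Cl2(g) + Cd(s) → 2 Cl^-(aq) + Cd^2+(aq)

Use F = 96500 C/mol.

−341 kJ/mol

In the reaction as written Cl2(g) is reduced, so the Cl₂/Cl⁻ couple is the cathode and Cd²⁺/Cd is the anode.
E°cell = +1.366 − (−0.399) = +1.765 V; balancing electrons gives n = 2.
ΔG° = −nFE°cell = −(2)(96500)(+1.765) J/mol = −341 kJ/mol.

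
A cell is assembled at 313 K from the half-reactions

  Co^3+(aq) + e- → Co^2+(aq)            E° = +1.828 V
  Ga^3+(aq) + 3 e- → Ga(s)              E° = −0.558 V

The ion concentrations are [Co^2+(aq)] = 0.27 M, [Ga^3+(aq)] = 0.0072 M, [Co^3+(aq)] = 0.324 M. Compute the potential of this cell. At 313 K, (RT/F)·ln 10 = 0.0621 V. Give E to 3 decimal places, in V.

The Co³⁺/Co²⁺ couple has the more positive E°, so it is the cathode; Ga³⁺/Ga is the anode.
The standard potential is +1.828 − (−0.558) = +2.386 V and the balanced reaction transfers n = 3 electrons.
For the overall reaction 3 Co^3+(aq) + Ga(s) → 3 Co^2+(aq) + Ga^3+(aq), Q = ([Co^2+(aq)]^3·[Ga^3+(aq)]) / [Co^3+(aq)]^3 = 0.00417, giving log Q = −2.380.
Applying E = E° − (RT ln10/nF)·log Q gives +2.386 − (0.0621/3)(−2.380) = +2.435 V.

+2.435 V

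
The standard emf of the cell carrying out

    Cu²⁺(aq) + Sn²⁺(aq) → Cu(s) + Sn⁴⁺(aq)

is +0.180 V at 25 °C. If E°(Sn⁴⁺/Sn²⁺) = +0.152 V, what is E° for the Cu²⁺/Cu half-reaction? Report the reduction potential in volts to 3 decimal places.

In the reaction as written the Cu²⁺/Cu couple is reduced (cathode) and Sn⁴⁺/Sn²⁺ is oxidized (anode), so E°cell = E°(Cu²⁺/Cu) − E°(Sn⁴⁺/Sn²⁺).
E°(Cu²⁺/Cu) = E°cell + E°(anode) = +0.180 + (+0.152) = +0.332 V.

+0.332 V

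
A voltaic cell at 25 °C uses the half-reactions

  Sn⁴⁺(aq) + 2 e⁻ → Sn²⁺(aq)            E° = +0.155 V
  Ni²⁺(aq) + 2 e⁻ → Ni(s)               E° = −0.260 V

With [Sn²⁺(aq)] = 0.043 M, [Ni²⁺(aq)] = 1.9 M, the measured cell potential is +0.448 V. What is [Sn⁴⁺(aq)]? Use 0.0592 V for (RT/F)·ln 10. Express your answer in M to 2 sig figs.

1.1 M

Sn⁴⁺/Sn²⁺ is the cathode (higher E°); E°cell = +0.155 − (−0.260) = +0.415 V with n = 2.
Rearranging E = E° − (0.0592/n)·log Q gives log Q = 2(+0.415 − (+0.448))/0.0592 = −1.115.
Balancing electrons gives Sn⁴⁺(aq) + Ni(s) → Sn²⁺(aq) + Ni²⁺(aq); thus Q = ([Sn²⁺(aq)]·[Ni²⁺(aq)]) / [Sn⁴⁺(aq)].
Solving for the unknown gives log [Sn⁴⁺(aq)] = 0.027, so [Sn⁴⁺(aq)] ≈ 1.1 M.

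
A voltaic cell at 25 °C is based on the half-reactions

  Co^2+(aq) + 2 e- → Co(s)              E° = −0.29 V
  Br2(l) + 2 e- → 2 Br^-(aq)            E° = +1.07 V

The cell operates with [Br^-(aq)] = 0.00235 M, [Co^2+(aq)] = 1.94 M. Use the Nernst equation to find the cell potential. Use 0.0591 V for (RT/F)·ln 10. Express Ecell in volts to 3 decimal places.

+1.507 V

Since E°(Br₂/Br⁻) > E°(Co²⁺/Co), Br₂/Br⁻ serves as the cathode.
E°cell = +1.07 − (−0.29) = +1.36 V, with n = 2 electrons transferred.
The balanced reaction is Br2(l) + Co(s) → 2 Br^-(aq) + Co^2+(aq), so Q = [Br^-(aq)]^2·[Co^2+(aq)] = 1.07×10^−5 and log Q = −4.970.
Applying E = E° − (RT ln10/nF)·log Q gives +1.36 − (0.0591/2)(−4.970) = +1.507 V.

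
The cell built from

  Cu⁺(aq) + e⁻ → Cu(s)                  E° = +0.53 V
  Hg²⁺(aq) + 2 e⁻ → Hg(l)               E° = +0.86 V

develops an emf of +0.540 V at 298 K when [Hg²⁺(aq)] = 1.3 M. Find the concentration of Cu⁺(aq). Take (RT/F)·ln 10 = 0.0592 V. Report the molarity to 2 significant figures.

Hg²⁺/Hg is the cathode (higher E°); E°cell = +0.86 − (+0.53) = +0.33 V with n = 2.
Rearranging E = E° − (0.0592/n)·log Q gives log Q = 2(+0.33 − (+0.540))/0.0592 = −7.095.
The balanced reaction is Hg²⁺(aq) + 2 Cu(s) → Hg(l) + 2 Cu⁺(aq), so Q = [Cu⁺(aq)]^2 / [Hg²⁺(aq)].
Substituting the known concentrations and solving, log [Cu⁺(aq)] = −3.491 and [Cu⁺(aq)] = 0.00032 M.

0.00032 M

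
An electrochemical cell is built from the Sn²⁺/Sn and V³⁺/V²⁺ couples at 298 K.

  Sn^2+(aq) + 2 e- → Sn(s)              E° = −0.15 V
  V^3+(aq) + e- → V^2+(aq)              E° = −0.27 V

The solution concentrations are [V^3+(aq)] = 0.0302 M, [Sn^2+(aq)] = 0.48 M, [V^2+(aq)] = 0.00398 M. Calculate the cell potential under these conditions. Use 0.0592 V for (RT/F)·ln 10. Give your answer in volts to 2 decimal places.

+0.06 V

The Sn²⁺/Sn couple has the more positive E°, so it is the cathode; V³⁺/V²⁺ is the anode.
The standard potential is −0.15 − (−0.27) = +0.12 V and the balanced reaction transfers n = 2 electrons.
The balanced reaction is Sn^2+(aq) + 2 V^2+(aq) → Sn(s) + 2 V^3+(aq), so Q = [V^3+(aq)]^2 / ([Sn^2+(aq)]·[V^2+(aq)]^2) = 120 and log Q = 2.079.
By the Nernst equation, E = +0.12 − (0.0592/2)·(2.079) = +0.06 V.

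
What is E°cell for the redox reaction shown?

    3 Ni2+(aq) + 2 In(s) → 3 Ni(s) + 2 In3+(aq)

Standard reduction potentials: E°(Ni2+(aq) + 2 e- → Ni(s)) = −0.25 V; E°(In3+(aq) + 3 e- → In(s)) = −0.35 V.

Ni2+(aq) gains electrons, so the Ni²⁺/Ni couple is the cathode; the In³⁺/In couple is the anode.
E°cell = E°(cathode) − E°(anode) = −0.25 − (−0.35) = +0.10 V.
The positive value indicates the reaction is spontaneous as written.

+0.10 V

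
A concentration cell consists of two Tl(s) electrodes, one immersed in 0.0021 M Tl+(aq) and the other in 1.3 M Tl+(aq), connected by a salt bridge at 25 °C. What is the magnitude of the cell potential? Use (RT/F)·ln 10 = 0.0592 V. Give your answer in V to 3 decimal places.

0.165 V

For a concentration cell E°cell = 0, since both electrodes use the same couple.
The compartment with the higher Tl+(aq) concentration (1.3 M) acts as the cathode; ions are reduced there and produced at the dilute (0.0021 M) anode.
With n = 1, Ecell = −(0.0592/1)·log([dilute]/[conc]) = −(0.0592/1)·log(0.0021/1.3) = +0.165 V.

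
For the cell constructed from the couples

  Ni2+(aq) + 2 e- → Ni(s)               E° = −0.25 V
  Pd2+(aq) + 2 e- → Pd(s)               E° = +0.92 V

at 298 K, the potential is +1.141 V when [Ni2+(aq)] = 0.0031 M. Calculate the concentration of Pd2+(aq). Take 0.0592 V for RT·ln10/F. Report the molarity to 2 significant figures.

The Pd²⁺/Pd couple has the larger reduction potential, so it is the cathode: E°cell = +0.92 − (−0.25) = +1.17 V and n = 2.
Rearranging E = E° − (0.0592/n)·log Q gives log Q = 2(+1.17 − (+1.141))/0.0592 = 0.980.
The balanced reaction is Pd2+(aq) + Ni(s) → Pd(s) + Ni2+(aq), so Q = [Ni2+(aq)] / [Pd2+(aq)].
Substituting the known concentrations and solving, log [Pd2+(aq)] = −3.489 and [Pd2+(aq)] = 0.00032 M.

0.00032 M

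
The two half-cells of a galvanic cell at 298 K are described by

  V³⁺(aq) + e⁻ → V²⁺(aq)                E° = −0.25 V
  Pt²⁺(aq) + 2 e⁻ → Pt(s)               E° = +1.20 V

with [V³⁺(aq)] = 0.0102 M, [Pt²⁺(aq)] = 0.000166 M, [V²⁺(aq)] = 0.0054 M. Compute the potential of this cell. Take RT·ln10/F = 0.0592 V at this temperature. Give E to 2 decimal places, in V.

The Pt²⁺/Pt couple has the more positive E°, so it is the cathode; V³⁺/V²⁺ is the anode.
E°cell = E°cat − E°an = +1.20 − (−0.25) = +1.45 V; n = 2.
The balanced reaction is Pt²⁺(aq) + 2 V²⁺(aq) → Pt(s) + 2 V³⁺(aq), so Q = [V³⁺(aq)]^2 / ([Pt²⁺(aq)]·[V²⁺(aq)]^2) = 2.15×10^4 and log Q = 4.332.
E = E° − (0.0592/n)·log Q = +1.45 − (0.0592/2)(4.332) = +1.32 V.

+1.32 V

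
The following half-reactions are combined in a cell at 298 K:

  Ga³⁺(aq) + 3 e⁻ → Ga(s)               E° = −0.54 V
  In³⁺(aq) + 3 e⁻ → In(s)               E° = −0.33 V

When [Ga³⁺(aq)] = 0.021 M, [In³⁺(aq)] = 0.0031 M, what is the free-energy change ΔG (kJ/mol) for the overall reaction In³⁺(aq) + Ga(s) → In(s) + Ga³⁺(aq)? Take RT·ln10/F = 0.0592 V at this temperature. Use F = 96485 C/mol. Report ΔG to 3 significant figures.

The standard cell potential is −0.33 − (−0.54) = +0.21 V, with n = 3 electrons in the balanced equation.
Here Q = [Ga³⁺(aq)] / [In³⁺(aq)] = 6.77 (log Q = 0.831), giving E = +0.21 − (0.0592/3)·(0.831) = +0.1936 V.
ΔG = −nFE = −(3)(96485)(+0.1936) J/mol = −56.0 kJ/mol.

−56.0 kJ/mol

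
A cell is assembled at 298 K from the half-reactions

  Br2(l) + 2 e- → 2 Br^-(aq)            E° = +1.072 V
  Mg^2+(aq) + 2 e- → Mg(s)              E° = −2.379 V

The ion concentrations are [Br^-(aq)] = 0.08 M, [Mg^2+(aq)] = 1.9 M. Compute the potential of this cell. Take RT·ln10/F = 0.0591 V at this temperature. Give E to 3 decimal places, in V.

+3.508 V

Br₂/Br⁻ is reduced (cathode, E° = +1.072 V) and Mg²⁺/Mg is oxidized (anode).
The standard potential is +1.072 − (−2.379) = +3.451 V and the balanced reaction transfers n = 2 electrons.
Balancing gives Br2(l) + Mg(s) → 2 Br^-(aq) + Mg^2+(aq); hence Q = [Br^-(aq)]^2·[Mg^2+(aq)] = 0.0122 (log Q = −1.915).
By the Nernst equation, E = +3.451 − (0.0591/2)·(−1.915) = +3.508 V.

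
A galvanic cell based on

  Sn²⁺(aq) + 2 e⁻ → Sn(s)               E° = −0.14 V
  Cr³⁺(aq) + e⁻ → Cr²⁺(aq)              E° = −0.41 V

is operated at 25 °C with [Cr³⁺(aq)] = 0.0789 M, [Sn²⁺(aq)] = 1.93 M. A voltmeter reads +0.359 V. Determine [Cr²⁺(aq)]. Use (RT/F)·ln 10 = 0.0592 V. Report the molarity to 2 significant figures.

1.8 M

The Sn²⁺/Sn couple has the larger reduction potential, so it is the cathode: E°cell = −0.14 − (−0.41) = +0.27 V and n = 2.
From the Nernst equation, log Q = n(E° − E)/0.0592 = 2·(+0.27 − (+0.359))/0.0592 = −3.007.
For Sn²⁺(aq) + 2 Cr²⁺(aq) → Sn(s) + 2 Cr³⁺(aq), the reaction quotient is Q = [Cr³⁺(aq)]^2 / ([Sn²⁺(aq)]·[Cr²⁺(aq)]^2).
Substituting the known concentrations and solving, log [Cr²⁺(aq)] = 0.258 and [Cr²⁺(aq)] = 1.8 M.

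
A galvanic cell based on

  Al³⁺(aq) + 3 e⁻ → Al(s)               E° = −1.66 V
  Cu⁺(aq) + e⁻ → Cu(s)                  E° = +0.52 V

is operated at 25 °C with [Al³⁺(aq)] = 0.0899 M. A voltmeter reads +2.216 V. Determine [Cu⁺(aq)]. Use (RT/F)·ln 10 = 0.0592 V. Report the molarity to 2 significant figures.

With Cu⁺/Cu at the cathode and Al³⁺/Al at the anode, E°cell = +0.52 − (−1.66) = +2.18 V (n = 3).
Rearranging E = E° − (0.0592/n)·log Q gives log Q = 3(+2.18 − (+2.216))/0.0592 = −1.824.
For 3 Cu⁺(aq) + Al(s) → 3 Cu(s) + Al³⁺(aq), the reaction quotient is Q = [Al³⁺(aq)] / [Cu⁺(aq)]^3.
Isolating [Cu⁺(aq)] in Q = 10^{−1.824} yields log [Cu⁺(aq)] = 0.259, i.e. 1.8 M.

1.8 M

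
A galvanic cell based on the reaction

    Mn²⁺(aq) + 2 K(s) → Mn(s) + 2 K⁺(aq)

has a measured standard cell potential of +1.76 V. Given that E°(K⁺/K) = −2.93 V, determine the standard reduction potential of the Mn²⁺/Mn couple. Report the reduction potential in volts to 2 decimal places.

In the reaction as written the Mn²⁺/Mn couple is reduced (cathode) and K⁺/K is oxidized (anode), so E°cell = E°(Mn²⁺/Mn) − E°(K⁺/K).
E°(Mn²⁺/Mn) = E°cell + E°(anode) = +1.76 + (−2.93) = −1.17 V.

−1.17 V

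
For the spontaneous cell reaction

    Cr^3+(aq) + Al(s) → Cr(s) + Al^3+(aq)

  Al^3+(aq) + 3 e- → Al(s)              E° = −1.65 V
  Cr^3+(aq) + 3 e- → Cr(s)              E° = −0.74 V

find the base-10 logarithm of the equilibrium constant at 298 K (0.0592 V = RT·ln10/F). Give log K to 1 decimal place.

log K = 46.1

The Cr³⁺/Cr couple is reduced (cathode); E°cell = −0.74 − (−1.65) = +0.91 V with n = 3.
At equilibrium E = 0, so log K = nE°cell / 0.0592 = (3)(+0.91) / 0.0592 = 46.1.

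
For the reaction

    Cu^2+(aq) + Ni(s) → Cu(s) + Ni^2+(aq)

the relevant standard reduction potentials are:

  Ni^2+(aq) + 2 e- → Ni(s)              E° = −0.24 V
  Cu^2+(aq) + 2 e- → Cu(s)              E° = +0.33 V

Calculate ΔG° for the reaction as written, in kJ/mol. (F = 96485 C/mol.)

In the reaction as written Cu^2+(aq) is reduced, so the Cu²⁺/Cu couple is the cathode and Ni²⁺/Ni is the anode.
E°cell = +0.33 − (−0.24) = +0.57 V; balancing electrons gives n = 2.
ΔG° = −nFE°cell = −(2)(96485)(+0.57) J/mol = −110 kJ/mol.

−110 kJ/mol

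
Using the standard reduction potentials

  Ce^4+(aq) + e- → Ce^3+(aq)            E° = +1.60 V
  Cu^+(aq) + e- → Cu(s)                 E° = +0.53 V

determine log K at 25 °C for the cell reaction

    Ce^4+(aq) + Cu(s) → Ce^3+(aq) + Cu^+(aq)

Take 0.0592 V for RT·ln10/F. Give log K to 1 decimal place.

log K = 18.1

The Ce⁴⁺/Ce³⁺ couple is reduced (cathode); E°cell = +1.60 − (+0.53) = +1.07 V with n = 1.
At equilibrium E = 0, so log K = nE°cell / 0.0592 = (1)(+1.07) / 0.0592 = 18.1.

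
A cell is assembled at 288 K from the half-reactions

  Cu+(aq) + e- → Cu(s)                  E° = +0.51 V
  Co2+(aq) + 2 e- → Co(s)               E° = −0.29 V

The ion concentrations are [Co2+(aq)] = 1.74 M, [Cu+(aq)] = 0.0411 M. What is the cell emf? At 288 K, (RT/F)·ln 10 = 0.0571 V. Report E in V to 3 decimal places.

Since E°(Cu⁺/Cu) > E°(Co²⁺/Co), Cu⁺/Cu serves as the cathode.
The standard potential is +0.51 − (−0.29) = +0.80 V and the balanced reaction transfers n = 2 electrons.
The balanced reaction is 2 Cu+(aq) + Co(s) → 2 Cu(s) + Co2+(aq), so Q = [Co2+(aq)] / [Cu+(aq)]^2 = 1.03×10^3 and log Q = 3.013.
Applying E = E° − (RT ln10/nF)·log Q gives +0.80 − (0.0571/2)(3.013) = +0.714 V.

+0.714 V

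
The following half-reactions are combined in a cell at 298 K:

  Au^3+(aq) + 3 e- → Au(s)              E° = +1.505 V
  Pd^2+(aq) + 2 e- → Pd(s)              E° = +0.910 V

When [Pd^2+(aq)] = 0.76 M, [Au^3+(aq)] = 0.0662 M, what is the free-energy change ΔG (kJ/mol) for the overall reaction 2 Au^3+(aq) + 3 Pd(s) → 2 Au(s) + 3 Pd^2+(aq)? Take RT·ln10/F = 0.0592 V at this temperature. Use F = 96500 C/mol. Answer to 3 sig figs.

With Au³⁺/Au reduced at the cathode, E°cell = +1.505 − (+0.910) = +0.595 V and n = 6.
Q = [Pd^2+(aq)]^3 / [Au^3+(aq)]^2 = 100, so log Q = 2.001 and E = +0.595 − (0.0592/6)(2.001) = +0.5753 V.
ΔG = −nFE = −(6)(96500)(+0.5753) J/mol = −333 kJ/mol.

−333 kJ/mol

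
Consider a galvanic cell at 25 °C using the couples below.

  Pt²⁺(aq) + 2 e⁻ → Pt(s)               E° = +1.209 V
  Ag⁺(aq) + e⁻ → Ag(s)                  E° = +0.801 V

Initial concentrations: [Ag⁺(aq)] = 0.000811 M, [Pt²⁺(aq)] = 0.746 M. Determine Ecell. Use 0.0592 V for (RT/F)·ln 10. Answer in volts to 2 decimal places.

Since E°(Pt²⁺/Pt) > E°(Ag⁺/Ag), Pt²⁺/Pt serves as the cathode.
E°cell = +1.209 − (+0.801) = +0.408 V, with n = 2 electrons transferred.
The balanced reaction is Pt²⁺(aq) + 2 Ag(s) → Pt(s) + 2 Ag⁺(aq), so Q = [Ag⁺(aq)]^2 / [Pt²⁺(aq)] = 8.82×10^−7 and log Q = −6.055.
Applying E = E° − (RT ln10/nF)·log Q gives +0.408 − (0.0592/2)(−6.055) = +0.59 V.

+0.59 V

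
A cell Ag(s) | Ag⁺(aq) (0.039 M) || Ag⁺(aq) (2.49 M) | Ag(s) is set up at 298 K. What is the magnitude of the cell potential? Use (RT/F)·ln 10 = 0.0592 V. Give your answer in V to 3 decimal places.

0.107 V

For a concentration cell E°cell = 0, since both electrodes use the same couple.
The compartment with the higher Ag⁺(aq) concentration (2.49 M) acts as the cathode; ions are reduced there and produced at the dilute (0.039 M) anode.
With n = 1, Ecell = −(0.0592/1)·log([dilute]/[conc]) = −(0.0592/1)·log(0.039/2.49) = +0.107 V.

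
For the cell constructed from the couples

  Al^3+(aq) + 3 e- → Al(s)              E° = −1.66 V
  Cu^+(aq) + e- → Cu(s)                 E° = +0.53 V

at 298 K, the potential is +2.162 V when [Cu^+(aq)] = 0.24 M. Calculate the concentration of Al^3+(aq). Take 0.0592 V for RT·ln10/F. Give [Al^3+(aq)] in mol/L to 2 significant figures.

Cu⁺/Cu is the cathode (higher E°); E°cell = +0.53 − (−1.66) = +2.19 V with n = 3.
Rearranging E = E° − (0.0592/n)·log Q gives log Q = 3(+2.19 − (+2.162))/0.0592 = 1.419.
For 3 Cu^+(aq) + Al(s) → 3 Cu(s) + Al^3+(aq), the reaction quotient is Q = [Al^3+(aq)] / [Cu^+(aq)]^3.
Isolating [Al^3+(aq)] in Q = 10^{1.419} yields log [Al^3+(aq)] = −0.440, i.e. 0.36 M.

0.36 M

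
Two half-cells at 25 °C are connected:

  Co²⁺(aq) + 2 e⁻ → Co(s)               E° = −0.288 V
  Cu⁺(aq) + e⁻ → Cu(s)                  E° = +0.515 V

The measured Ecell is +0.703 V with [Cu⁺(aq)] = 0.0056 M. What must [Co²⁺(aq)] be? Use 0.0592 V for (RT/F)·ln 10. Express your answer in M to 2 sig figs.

0.075 M

Cu⁺/Cu is the cathode (higher E°); E°cell = +0.515 − (−0.288) = +0.803 V with n = 2.
Since E = E° − (0.0592/n)·log Q, log Q = n(E° − E)/0.0592 = 3.378.
For 2 Cu⁺(aq) + Co(s) → 2 Cu(s) + Co²⁺(aq), the reaction quotient is Q = [Co²⁺(aq)] / [Cu⁺(aq)]^2.
Substituting the known concentrations and solving, log [Co²⁺(aq)] = −1.126 and [Co²⁺(aq)] = 0.075 M.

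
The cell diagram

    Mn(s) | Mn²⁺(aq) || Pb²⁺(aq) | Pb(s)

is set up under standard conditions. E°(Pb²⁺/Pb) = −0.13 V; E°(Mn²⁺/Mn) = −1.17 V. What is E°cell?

+1.04 V

By convention the left-hand electrode in cell notation is the anode (oxidation) and the right-hand electrode is the cathode (reduction).
E°cell = E°(right) − E°(left) = −0.13 − (−1.17) = +1.04 V.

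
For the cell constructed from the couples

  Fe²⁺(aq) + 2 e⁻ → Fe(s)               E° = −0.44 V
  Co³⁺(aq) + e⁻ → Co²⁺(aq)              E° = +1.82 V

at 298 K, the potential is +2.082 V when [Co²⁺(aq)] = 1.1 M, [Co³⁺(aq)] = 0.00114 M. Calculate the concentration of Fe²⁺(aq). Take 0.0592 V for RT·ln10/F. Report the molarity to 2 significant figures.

With Co³⁺/Co²⁺ at the cathode and Fe²⁺/Fe at the anode, E°cell = +1.82 − (−0.44) = +2.26 V (n = 2).
From the Nernst equation, log Q = n(E° − E)/0.0592 = 2·(+2.26 − (+2.082))/0.0592 = 6.014.
The balanced reaction is 2 Co³⁺(aq) + Fe(s) → 2 Co²⁺(aq) + Fe²⁺(aq), so Q = ([Co²⁺(aq)]^2·[Fe²⁺(aq)]) / [Co³⁺(aq)]^2.
Isolating [Fe²⁺(aq)] in Q = 10^{6.014} yields log [Fe²⁺(aq)] = 0.045, i.e. 1.1 M.

1.1 M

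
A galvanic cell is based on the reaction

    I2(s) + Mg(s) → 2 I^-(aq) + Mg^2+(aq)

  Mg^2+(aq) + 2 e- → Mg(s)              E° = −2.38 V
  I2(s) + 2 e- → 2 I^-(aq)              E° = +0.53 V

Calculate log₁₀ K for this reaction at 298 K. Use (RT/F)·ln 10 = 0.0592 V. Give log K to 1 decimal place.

log K = 98.3

The I₂/I⁻ couple is reduced (cathode); E°cell = +0.53 − (−2.38) = +2.91 V with n = 2.
At equilibrium E = 0, so log K = nE°cell / 0.0592 = (2)(+2.91) / 0.0592 = 98.3.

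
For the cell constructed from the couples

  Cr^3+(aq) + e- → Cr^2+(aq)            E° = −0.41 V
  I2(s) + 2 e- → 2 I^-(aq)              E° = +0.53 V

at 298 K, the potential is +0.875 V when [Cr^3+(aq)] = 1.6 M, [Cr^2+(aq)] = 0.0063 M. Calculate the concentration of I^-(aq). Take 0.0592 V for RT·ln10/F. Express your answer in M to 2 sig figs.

The I₂/I⁻ couple has the larger reduction potential, so it is the cathode: E°cell = +0.53 − (−0.41) = +0.94 V and n = 2.
Rearranging E = E° − (0.0592/n)·log Q gives log Q = 2(+0.94 − (+0.875))/0.0592 = 2.196.
Balancing electrons gives I2(s) + 2 Cr^2+(aq) → 2 I^-(aq) + 2 Cr^3+(aq); thus Q = ([I^-(aq)]^2·[Cr^3+(aq)]^2) / [Cr^2+(aq)]^2.
Isolating [I^-(aq)] in Q = 10^{2.196} yields log [I^-(aq)] = −1.307, i.e. 0.049 M.

0.049 M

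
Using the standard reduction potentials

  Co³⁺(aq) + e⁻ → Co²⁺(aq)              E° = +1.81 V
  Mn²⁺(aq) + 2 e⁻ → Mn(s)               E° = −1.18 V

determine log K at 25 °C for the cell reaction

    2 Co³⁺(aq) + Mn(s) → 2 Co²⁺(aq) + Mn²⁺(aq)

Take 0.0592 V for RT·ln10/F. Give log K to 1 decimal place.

The Co³⁺/Co²⁺ couple is reduced (cathode); E°cell = +1.81 − (−1.18) = +2.99 V with n = 2.
At equilibrium E = 0, so log K = nE°cell / 0.0592 = (2)(+2.99) / 0.0592 = 101.0.

log K = 101.0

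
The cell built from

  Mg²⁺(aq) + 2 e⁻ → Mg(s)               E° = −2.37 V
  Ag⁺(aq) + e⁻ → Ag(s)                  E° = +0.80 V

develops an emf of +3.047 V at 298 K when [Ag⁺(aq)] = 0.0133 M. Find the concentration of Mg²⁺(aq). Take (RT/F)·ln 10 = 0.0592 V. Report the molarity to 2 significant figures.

2.5 M

The Ag⁺/Ag couple has the larger reduction potential, so it is the cathode: E°cell = +0.80 − (−2.37) = +3.17 V and n = 2.
From the Nernst equation, log Q = n(E° − E)/0.0592 = 2·(+3.17 − (+3.047))/0.0592 = 4.155.
For 2 Ag⁺(aq) + Mg(s) → 2 Ag(s) + Mg²⁺(aq), the reaction quotient is Q = [Mg²⁺(aq)] / [Ag⁺(aq)]^2.
Substituting the known concentrations and solving, log [Mg²⁺(aq)] = 0.403 and [Mg²⁺(aq)] = 2.5 M.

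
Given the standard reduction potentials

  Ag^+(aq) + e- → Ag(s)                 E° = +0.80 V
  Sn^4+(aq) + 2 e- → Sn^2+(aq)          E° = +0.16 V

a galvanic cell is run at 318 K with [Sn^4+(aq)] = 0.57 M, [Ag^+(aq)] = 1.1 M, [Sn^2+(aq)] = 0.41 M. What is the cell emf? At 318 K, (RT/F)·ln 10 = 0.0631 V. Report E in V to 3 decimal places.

Since E°(Ag⁺/Ag) > E°(Sn⁴⁺/Sn²⁺), Ag⁺/Ag serves as the cathode.
The standard potential is +0.80 − (+0.16) = +0.64 V and the balanced reaction transfers n = 2 electrons.
Balancing gives 2 Ag^+(aq) + Sn^2+(aq) → 2 Ag(s) + Sn^4+(aq); hence Q = [Sn^4+(aq)] / ([Ag^+(aq)]^2·[Sn^2+(aq)]) = 1.15 (log Q = 0.060).
Applying E = E° − (RT ln10/nF)·log Q gives +0.64 − (0.0631/2)(0.060) = +0.638 V.

+0.638 V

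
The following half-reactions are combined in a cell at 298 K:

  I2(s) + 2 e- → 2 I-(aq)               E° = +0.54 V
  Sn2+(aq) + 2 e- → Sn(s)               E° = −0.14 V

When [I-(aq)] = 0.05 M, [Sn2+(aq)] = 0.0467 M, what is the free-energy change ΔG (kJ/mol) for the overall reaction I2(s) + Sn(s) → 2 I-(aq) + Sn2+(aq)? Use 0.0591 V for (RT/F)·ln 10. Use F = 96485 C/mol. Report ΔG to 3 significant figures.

With I₂/I⁻ reduced at the cathode, E°cell = +0.54 − (−0.14) = +0.68 V and n = 2.
Here Q = [I-(aq)]^2·[Sn2+(aq)] = 0.000117 (log Q = −3.933), giving E = +0.68 − (0.0591/2)·(−3.933) = +0.7962 V.
Finally ΔG = −nFE = −(2)(96485 C/mol)(+0.7962 V) = −154 kJ/mol.

−154 kJ/mol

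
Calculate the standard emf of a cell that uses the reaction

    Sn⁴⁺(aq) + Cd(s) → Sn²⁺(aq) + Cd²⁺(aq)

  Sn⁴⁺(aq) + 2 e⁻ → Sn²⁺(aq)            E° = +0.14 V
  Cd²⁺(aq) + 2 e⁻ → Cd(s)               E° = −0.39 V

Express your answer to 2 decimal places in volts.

Sn⁴⁺(aq) gains electrons, so the Sn⁴⁺/Sn²⁺ couple is the cathode; the Cd²⁺/Cd couple is the anode.
E°cell = E°(cathode) − E°(anode) = +0.14 − (−0.39) = +0.53 V.

+0.53 V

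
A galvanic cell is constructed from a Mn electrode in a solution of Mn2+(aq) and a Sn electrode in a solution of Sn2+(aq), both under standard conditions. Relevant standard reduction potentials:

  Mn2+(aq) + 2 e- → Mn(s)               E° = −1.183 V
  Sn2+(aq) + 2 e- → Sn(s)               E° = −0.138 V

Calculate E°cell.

+1.045 V

Of the two couples in this cell, the one with the more positive reduction potential is reduced at the cathode: here that is Sn²⁺/Sn (−0.138 V); Mn²⁺/Mn (−1.183 V) is the anode.
E°cell = E°(cathode) − E°(anode) = −0.138 − (−1.183) = +1.045 V.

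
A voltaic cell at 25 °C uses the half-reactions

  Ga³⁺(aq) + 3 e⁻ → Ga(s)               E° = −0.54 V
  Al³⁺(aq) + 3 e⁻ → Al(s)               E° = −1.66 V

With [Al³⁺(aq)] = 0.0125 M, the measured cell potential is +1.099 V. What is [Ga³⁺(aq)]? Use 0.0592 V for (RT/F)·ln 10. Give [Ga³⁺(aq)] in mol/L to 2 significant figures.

0.0011 M

Ga³⁺/Ga is the cathode (higher E°); E°cell = −0.54 − (−1.66) = +1.12 V with n = 3.
From the Nernst equation, log Q = n(E° − E)/0.0592 = 3·(+1.12 − (+1.099))/0.0592 = 1.064.
Balancing electrons gives Ga³⁺(aq) + Al(s) → Ga(s) + Al³⁺(aq); thus Q = [Al³⁺(aq)] / [Ga³⁺(aq)].
Substituting the known concentrations and solving, log [Ga³⁺(aq)] = −2.967 and [Ga³⁺(aq)] = 0.0011 M.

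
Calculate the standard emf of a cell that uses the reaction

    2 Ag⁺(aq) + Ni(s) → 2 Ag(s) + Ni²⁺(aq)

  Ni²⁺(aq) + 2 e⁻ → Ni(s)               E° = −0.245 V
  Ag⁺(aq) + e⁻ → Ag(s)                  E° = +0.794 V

+1.039 V

In the reaction as written, Ag⁺(aq) is reduced (cathode) and Ni²⁺(aq) is produced by oxidation at the anode.
E°cell = E°(cathode) − E°(anode) = +0.794 − (−0.245) = +1.039 V.
The positive value indicates the reaction is spontaneous as written.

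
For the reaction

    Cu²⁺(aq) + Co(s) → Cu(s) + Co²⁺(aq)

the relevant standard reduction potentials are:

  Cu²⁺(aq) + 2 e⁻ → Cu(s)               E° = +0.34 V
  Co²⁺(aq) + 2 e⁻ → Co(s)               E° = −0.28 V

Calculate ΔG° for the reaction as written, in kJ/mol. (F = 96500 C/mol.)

−120 kJ/mol

In the reaction as written Cu²⁺(aq) is reduced, so the Cu²⁺/Cu couple is the cathode and Co²⁺/Co is the anode.
E°cell = +0.34 − (−0.28) = +0.62 V; balancing electrons gives n = 2.
ΔG° = −nFE°cell = −(2)(96500)(+0.62) J/mol = −120 kJ/mol.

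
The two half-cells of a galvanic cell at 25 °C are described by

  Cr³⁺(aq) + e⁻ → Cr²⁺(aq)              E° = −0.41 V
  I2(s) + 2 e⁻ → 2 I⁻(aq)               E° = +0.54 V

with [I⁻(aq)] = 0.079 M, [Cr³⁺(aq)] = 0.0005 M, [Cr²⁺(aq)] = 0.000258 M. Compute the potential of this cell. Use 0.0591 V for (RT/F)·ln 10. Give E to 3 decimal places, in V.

+0.998 V

The I₂/I⁻ couple has the more positive E°, so it is the cathode; Cr³⁺/Cr²⁺ is the anode.
E°cell = E°cat − E°an = +0.54 − (−0.41) = +0.95 V; n = 2.
For the overall reaction I2(s) + 2 Cr²⁺(aq) → 2 I⁻(aq) + 2 Cr³⁺(aq), Q = ([I⁻(aq)]^2·[Cr³⁺(aq)]^2) / [Cr²⁺(aq)]^2 = 0.0234, giving log Q = −1.630.
Applying E = E° − (RT ln10/nF)·log Q gives +0.95 − (0.0591/2)(−1.630) = +0.998 V.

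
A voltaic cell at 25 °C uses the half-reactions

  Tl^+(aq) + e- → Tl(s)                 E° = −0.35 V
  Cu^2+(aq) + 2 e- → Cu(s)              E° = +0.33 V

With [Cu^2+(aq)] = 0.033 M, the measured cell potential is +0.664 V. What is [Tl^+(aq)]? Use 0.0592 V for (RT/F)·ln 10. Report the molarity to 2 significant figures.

0.34 M

The Cu²⁺/Cu couple has the larger reduction potential, so it is the cathode: E°cell = +0.33 − (−0.35) = +0.68 V and n = 2.
From the Nernst equation, log Q = n(E° − E)/0.0592 = 2·(+0.68 − (+0.664))/0.0592 = 0.541.
Balancing electrons gives Cu^2+(aq) + 2 Tl(s) → Cu(s) + 2 Tl^+(aq); thus Q = [Tl^+(aq)]^2 / [Cu^2+(aq)].
Substituting the known concentrations and solving, log [Tl^+(aq)] = −0.470 and [Tl^+(aq)] = 0.34 M.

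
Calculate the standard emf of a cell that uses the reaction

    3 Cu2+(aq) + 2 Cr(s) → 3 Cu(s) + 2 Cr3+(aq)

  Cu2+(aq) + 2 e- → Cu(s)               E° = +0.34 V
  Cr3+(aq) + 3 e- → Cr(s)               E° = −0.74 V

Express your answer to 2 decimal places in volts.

Cu2+(aq) gains electrons, so the Cu²⁺/Cu couple is the cathode; the Cr³⁺/Cr couple is the anode.
E°cell = E°(cathode) − E°(anode) = +0.34 − (−0.74) = +1.08 V.

+1.08 V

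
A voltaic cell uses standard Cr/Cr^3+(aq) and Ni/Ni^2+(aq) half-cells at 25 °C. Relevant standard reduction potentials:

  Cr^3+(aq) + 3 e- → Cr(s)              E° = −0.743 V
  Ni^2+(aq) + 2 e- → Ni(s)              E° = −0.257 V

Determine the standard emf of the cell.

Of the two couples in this cell, the one with the more positive reduction potential is reduced at the cathode: here that is Ni²⁺/Ni (−0.257 V); Cr³⁺/Cr (−0.743 V) is the anode.
E°cell = E°(cathode) − E°(anode) = −0.257 − (−0.743) = +0.486 V.

+0.486 V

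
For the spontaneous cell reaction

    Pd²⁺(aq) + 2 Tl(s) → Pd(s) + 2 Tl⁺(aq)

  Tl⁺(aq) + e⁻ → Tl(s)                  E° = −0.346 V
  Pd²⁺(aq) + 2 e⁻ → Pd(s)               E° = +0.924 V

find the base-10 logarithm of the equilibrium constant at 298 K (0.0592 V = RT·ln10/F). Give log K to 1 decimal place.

log K = 42.9

The Pd²⁺/Pd couple is reduced (cathode); E°cell = +0.924 − (−0.346) = +1.270 V with n = 2.
At equilibrium E = 0, so log K = nE°cell / 0.0592 = (2)(+1.270) / 0.0592 = 42.9.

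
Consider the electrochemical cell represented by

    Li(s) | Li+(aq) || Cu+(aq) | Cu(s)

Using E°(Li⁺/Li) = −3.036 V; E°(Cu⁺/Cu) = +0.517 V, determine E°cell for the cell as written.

+3.553 V

By convention the left-hand electrode in cell notation is the anode (oxidation) and the right-hand electrode is the cathode (reduction).
E°cell = E°(right) − E°(left) = +0.517 − (−3.036) = +3.553 V.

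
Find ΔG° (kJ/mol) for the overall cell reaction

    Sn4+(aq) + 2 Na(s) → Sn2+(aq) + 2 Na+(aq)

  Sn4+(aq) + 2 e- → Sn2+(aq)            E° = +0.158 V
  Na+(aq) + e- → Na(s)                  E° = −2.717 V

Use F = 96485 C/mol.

In the reaction as written Sn4+(aq) is reduced, so the Sn⁴⁺/Sn²⁺ couple is the cathode and Na⁺/Na is the anode.
E°cell = +0.158 − (−2.717) = +2.875 V; balancing electrons gives n = 2.
ΔG° = −nFE°cell = −(2)(96485)(+2.875) J/mol = −555 kJ/mol.

−555 kJ/mol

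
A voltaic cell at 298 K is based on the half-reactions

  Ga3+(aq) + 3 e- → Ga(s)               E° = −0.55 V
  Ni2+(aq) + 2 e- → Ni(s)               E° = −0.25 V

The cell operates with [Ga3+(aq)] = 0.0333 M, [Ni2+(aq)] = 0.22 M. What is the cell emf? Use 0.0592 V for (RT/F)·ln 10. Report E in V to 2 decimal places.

Ni²⁺/Ni is reduced (cathode, E° = −0.25 V) and Ga³⁺/Ga is oxidized (anode).
The standard potential is −0.25 − (−0.55) = +0.30 V and the balanced reaction transfers n = 6 electrons.
The balanced reaction is 3 Ni2+(aq) + 2 Ga(s) → 3 Ni(s) + 2 Ga3+(aq), so Q = [Ga3+(aq)]^2 / [Ni2+(aq)]^3 = 0.104 and log Q = −0.982.
Applying E = E° − (RT ln10/nF)·log Q gives +0.30 − (0.0592/6)(−0.982) = +0.31 V.

+0.31 V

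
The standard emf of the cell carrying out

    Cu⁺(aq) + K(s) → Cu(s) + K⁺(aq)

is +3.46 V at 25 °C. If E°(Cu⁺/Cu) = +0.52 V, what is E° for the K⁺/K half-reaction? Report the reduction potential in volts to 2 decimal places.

In the reaction as written the Cu⁺/Cu couple is reduced (cathode) and K⁺/K is oxidized (anode), so E°cell = E°(Cu⁺/Cu) − E°(K⁺/K).
E°(K⁺/K) = E°(cathode) − E°cell = +0.52 − (+3.46) = −2.94 V.

−2.94 V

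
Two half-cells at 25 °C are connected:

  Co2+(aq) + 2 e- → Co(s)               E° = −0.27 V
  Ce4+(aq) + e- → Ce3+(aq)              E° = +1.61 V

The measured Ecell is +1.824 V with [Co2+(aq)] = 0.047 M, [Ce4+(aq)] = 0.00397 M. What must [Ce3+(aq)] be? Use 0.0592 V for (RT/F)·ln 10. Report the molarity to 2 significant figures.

With Ce⁴⁺/Ce³⁺ at the cathode and Co²⁺/Co at the anode, E°cell = +1.61 − (−0.27) = +1.88 V (n = 2).
Since E = E° − (0.0592/n)·log Q, log Q = n(E° − E)/0.0592 = 1.892.
The balanced reaction is 2 Ce4+(aq) + Co(s) → 2 Ce3+(aq) + Co2+(aq), so Q = ([Ce3+(aq)]^2·[Co2+(aq)]) / [Ce4+(aq)]^2.
Solving for the unknown gives log [Ce3+(aq)] = −0.791, so [Ce3+(aq)] ≈ 0.16 M.

0.16 M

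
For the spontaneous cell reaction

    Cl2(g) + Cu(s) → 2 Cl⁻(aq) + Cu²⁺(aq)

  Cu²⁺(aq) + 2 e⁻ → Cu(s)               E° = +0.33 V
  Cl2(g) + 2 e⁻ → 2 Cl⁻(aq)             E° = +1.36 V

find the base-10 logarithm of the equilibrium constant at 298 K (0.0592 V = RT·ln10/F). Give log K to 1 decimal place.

The Cl₂/Cl⁻ couple is reduced (cathode); E°cell = +1.36 − (+0.33) = +1.03 V with n = 2.
At equilibrium E = 0, so log K = nE°cell / 0.0592 = (2)(+1.03) / 0.0592 = 34.8.

log K = 34.8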